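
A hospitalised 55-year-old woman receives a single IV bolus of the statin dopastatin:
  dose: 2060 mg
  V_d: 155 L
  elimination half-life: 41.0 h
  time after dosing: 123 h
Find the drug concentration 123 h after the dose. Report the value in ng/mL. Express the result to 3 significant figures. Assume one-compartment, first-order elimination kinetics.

C₀ = Dose / Vd = 2060 / 155 = 13.29 mg/L
k = ln2 / t½ = 0.693147 / 41.0 = 0.01691 h⁻¹
C = C₀ · e^(−k·t) = 13.29 × e^(−0.01691 × 123)
  = 13.29 × 0.1249 = 1.660 mg/L
Convert: 1.660 mg/L × 1000 = 1660 ng/mL

1660 ng/mL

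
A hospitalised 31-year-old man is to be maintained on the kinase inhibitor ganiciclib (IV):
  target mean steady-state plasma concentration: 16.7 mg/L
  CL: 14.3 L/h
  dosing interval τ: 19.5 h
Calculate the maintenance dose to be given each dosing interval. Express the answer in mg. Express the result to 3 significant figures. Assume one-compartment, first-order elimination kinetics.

4660 mg

At steady state, Dose/τ = Css × CL.
Dose = Css × CL × τ = 16.7 × 14.30 × 19.5 = 4657 mg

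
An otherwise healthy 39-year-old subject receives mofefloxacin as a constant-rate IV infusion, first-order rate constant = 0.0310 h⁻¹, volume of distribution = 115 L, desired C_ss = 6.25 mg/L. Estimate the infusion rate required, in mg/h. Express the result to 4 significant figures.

CL = k × Vd = 0.03100 × 115 = 3.565 L/h
At steady state, infusion rate R₀ = Css × CL = 6.25 × 3.565 = 22.28 mg/h

22.28 mg/h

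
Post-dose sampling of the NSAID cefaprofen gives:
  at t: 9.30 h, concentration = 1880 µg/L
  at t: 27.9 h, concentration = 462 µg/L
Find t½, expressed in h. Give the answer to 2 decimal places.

k = ln(C₁/C₂) / (t₂ − t₁) = ln(1880/462) / (27.9 − 9.30)
  = 1.403 / 18.60 = 0.07543 h⁻¹
t½ = ln2 / k = 0.693147 / 0.07543 = 9.189 h

9.19 h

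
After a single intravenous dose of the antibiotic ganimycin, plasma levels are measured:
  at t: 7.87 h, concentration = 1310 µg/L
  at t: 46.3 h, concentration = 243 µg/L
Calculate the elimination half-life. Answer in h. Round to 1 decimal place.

15.8 h

k = ln(C₁/C₂) / (t₂ − t₁) = ln(1310/243) / (46.3 − 7.87)
  = 1.685 / 38.43 = 0.04385 h⁻¹
t½ = ln2 / k = 0.693147 / 0.04385 = 15.81 h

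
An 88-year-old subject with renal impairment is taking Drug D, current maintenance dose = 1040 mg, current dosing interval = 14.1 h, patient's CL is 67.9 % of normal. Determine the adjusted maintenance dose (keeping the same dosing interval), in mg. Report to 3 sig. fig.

706 mg

To keep the same average steady-state level, dosing rate must scale with clearance.
CL ratio = 67.9 / 100 = 0.6790
New dose (same interval) = 1040 × 0.6790 = 706.2 mg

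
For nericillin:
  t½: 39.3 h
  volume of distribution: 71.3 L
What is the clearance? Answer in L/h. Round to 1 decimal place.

k = ln2 / t½ = 0.693147 / 39.3 = 0.01764 h⁻¹
CL = k × Vd = 0.01764 × 71.3 = 1.258 L/h

1.3 L/h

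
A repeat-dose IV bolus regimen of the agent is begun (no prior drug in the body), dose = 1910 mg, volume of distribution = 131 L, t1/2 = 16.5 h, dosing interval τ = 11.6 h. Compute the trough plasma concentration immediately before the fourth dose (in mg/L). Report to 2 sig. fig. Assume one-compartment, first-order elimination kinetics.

C₀ per dose = Dose / Vd = 1910 / 131 = 14.58 mg/L
k = ln2 / t½ = 0.693147 / 16.5 = 0.04201 h⁻¹
Fraction remaining after one interval: r = e^(−kτ) = e^(−0.04201 × 11.6) = 0.6143
Before dose 4, 3 doses have been given (aged 1τ, 2τ, 3τ).
C_trough = C₀ × (r + r² + … + r^3) = C₀ × r(1−r^3)/(1−r)
        = 14.58 × 0.6143 × (1 − 0.2318) / (1 − 0.6143) = 17.84 mg/L

18 mg/L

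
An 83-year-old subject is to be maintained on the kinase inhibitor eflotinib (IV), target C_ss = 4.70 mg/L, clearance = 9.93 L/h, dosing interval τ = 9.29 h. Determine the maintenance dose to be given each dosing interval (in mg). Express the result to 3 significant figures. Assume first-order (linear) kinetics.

434 mg

At steady state, Dose/τ = Css × CL.
Dose = Css × CL × τ = 4.70 × 9.930 × 9.29 = 433.6 mg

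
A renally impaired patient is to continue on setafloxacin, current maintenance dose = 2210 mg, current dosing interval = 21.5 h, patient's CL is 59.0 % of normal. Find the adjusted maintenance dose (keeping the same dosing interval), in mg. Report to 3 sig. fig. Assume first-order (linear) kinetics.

1300 mg

To keep the same average steady-state level, dosing rate must scale with clearance.
CL ratio = 59.0 / 100 = 0.5900
New dose (same interval) = 2210 × 0.5900 = 1304 mg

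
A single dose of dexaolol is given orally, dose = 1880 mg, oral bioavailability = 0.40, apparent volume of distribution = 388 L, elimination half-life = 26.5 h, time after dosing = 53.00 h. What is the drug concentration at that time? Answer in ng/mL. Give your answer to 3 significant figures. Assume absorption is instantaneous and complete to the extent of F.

485 ng/mL

Amount reaching circulation = F × Dose = 0.40 × 1880 = 752.0 mg
C₀ = F·Dose / Vd = 752.0 / 388 = 1.938 mg/L
k = ln2 / t½ = 0.693147 / 26.5 = 0.02616 h⁻¹
t / t½ = 53.00 / 26.5 = 2 half-lives
C = C₀ × (1/2)^2 = 1.938 × 0.2500 = 0.4845 mg/L
Convert: 0.4845 mg/L × 1000 = 484.5 ng/mL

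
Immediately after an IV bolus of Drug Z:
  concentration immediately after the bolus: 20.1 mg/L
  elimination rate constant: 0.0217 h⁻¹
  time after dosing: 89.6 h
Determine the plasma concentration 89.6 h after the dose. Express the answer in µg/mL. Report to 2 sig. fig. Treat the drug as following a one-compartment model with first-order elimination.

2.9 µg/mL

C = C₀ · e^(−k·t) = 20.10 × e^(−0.02170 × 89.6)
  = 20.10 × 0.1431 = 2.876 mg/L
(2.876 mg/L = 2.876 µg/mL)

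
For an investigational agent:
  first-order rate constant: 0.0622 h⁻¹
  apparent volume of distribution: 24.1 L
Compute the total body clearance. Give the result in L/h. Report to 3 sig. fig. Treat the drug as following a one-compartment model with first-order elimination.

CL = k × Vd = 0.0622 × 24.1 = 1.499 L/h

1.50 L/h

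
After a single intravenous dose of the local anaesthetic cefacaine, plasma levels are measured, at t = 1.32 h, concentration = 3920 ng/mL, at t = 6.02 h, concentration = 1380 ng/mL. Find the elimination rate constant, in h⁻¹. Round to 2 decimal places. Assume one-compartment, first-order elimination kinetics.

k = ln(C₁/C₂) / (t₂ − t₁) = ln(3920/1380) / (6.02 − 1.32)
  = 1.044 / 4.700 = 0.2221 h⁻¹

0.22 h⁻¹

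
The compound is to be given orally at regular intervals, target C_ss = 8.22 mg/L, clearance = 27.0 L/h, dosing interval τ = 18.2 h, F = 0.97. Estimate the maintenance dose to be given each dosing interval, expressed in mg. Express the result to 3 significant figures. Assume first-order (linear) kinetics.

4160 mg

At steady state, F × (Dose/τ) = Css × CL.
Dose = Css × CL × τ / F = 8.22 × 27.00 × 18.2 / 0.97 = 4164 mg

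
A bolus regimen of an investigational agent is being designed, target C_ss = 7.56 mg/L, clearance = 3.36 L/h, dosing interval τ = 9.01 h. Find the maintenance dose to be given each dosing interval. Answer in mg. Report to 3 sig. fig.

At steady state, Dose/τ = Css × CL.
Dose = Css × CL × τ = 7.56 × 3.360 × 9.01 = 228.9 mg

229 mg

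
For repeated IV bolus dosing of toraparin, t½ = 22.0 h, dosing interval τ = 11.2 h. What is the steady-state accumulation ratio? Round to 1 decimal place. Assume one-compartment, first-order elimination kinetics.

3.4

k = ln2 / t½ = 0.693147 / 22.0 = 0.03151 h⁻¹
e^(−kτ) = e^(−0.03151 × 11.2) = 0.7026
Accumulation ratio R = 1 / (1 − e^(−kτ)) = 1 / (1 − 0.7026) = 3.362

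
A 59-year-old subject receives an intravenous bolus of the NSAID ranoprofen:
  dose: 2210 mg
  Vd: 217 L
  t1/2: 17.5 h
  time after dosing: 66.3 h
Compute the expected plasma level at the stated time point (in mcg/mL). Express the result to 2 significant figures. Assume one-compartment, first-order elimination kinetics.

C₀ = Dose / Vd = 2210 / 217 = 10.18 mg/L
k = ln2 / t½ = 0.693147 / 17.5 = 0.03961 h⁻¹
C = C₀ · e^(−k·t) = 10.18 × e^(−0.03961 × 66.3)
  = 10.18 × 0.07236 = 0.7366 mg/L
(0.7366 mg/L = 0.7366 mcg/mL)

0.74 mcg/mL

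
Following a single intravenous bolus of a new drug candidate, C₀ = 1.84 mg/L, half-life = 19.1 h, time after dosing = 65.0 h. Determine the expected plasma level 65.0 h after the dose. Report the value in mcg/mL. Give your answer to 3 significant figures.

k = ln2 / t½ = 0.693147 / 19.1 = 0.03629 h⁻¹
C = C₀ · e^(−k·t) = 1.840 × e^(−0.03629 × 65.0)
  = 1.840 × 0.09453 = 0.1739 mg/L
(0.1739 mg/L = 0.1739 mcg/mL)

0.174 mcg/mL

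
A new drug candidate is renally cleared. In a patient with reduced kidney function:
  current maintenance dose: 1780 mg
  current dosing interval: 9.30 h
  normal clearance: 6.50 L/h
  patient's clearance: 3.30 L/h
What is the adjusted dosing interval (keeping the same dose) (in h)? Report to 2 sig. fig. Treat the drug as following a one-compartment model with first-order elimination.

18 h

To keep the same average steady-state level, dosing rate must scale with clearance.
CL ratio = 3.30 / 6.50 = 0.5077
New interval (same dose) = 9.30 / 0.5077 = 18.32 h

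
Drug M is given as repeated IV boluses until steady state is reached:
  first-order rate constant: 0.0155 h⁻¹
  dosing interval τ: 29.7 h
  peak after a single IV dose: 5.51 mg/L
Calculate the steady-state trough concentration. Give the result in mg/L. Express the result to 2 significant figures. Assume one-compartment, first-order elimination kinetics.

e^(−kτ) = e^(−0.01550 × 29.7) = 0.6311
Accumulation ratio R = 1 / (1 − e^(−kτ)) = 1 / (1 − 0.6311) = 2.711
Steady-state trough = C₀ × R × e^(−kτ) = 5.51 × 2.711 × 0.6311 = 9.427 mg/L

9.4 mg/L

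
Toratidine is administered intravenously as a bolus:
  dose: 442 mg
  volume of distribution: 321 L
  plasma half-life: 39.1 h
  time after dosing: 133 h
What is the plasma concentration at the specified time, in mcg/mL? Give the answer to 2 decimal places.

0.13 mcg/mL

C₀ = Dose / Vd = 442.0 / 321 = 1.377 mg/L
k = ln2 / t½ = 0.693147 / 39.1 = 0.01773 h⁻¹
C = C₀ · e^(−k·t) = 1.377 × e^(−0.01773 × 133)
  = 1.377 × 0.09460 = 0.1303 mg/L
(0.1303 mg/L = 0.1303 mcg/mL)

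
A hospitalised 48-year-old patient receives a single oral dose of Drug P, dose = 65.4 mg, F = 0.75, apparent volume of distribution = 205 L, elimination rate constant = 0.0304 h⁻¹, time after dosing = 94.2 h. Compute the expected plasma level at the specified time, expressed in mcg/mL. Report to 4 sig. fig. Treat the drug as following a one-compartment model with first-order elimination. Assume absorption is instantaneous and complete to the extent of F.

0.01365 mcg/mL

Amount reaching circulation = F × Dose = 0.75 × 65.40 = 49.05 mg
C₀ = F·Dose / Vd = 49.05 / 205 = 0.2393 mg/L
C = C₀ · e^(−k·t) = 0.2393 × e^(−0.03040 × 94.2)
  = 0.2393 × 0.05706 = 0.01365 mg/L
(0.01365 mg/L = 0.01365 mcg/mL)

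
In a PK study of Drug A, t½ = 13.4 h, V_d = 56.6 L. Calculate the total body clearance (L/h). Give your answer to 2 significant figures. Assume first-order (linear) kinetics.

k = ln2 / t½ = 0.693147 / 13.4 = 0.05173 h⁻¹
CL = k × Vd = 0.05173 × 56.6 = 2.928 L/h

2.9 L/h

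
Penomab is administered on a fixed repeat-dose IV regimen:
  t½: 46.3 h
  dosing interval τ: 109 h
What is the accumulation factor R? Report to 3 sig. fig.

k = ln2 / t½ = 0.693147 / 46.3 = 0.01497 h⁻¹
e^(−kτ) = e^(−0.01497 × 109) = 0.1956
Accumulation ratio R = 1 / (1 − e^(−kτ)) = 1 / (1 − 0.1956) = 1.243

1.24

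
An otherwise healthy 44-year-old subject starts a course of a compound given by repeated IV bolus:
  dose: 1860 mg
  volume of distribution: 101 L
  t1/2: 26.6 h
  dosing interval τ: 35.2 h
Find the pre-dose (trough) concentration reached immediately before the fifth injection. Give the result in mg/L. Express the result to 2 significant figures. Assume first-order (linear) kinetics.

12 mg/L

C₀ per dose = Dose / Vd = 1860 / 101 = 18.42 mg/L
k = ln2 / t½ = 0.693147 / 26.6 = 0.02606 h⁻¹
Fraction remaining after one interval: r = e^(−kτ) = e^(−0.02606 × 35.2) = 0.3996
Before dose 5, 4 doses have been given (aged 1τ, 2τ, 3τ, 4τ).
C_trough = C₀ × (r + r² + … + r^4) = C₀ × r(1−r^4)/(1−r)
        = 18.42 × 0.3996 × (1 − 0.02550) / (1 − 0.3996) = 11.95 mg/L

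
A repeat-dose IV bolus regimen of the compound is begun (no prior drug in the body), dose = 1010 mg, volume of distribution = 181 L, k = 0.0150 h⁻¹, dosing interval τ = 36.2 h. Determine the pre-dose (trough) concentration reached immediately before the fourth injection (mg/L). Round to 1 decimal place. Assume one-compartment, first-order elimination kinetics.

C₀ per dose = Dose / Vd = 1010 / 181 = 5.580 mg/L
Fraction remaining after one interval: r = e^(−kτ) = e^(−0.01500 × 36.2) = 0.5810
Before dose 4, 3 doses have been given (aged 1τ, 2τ, 3τ).
C_trough = C₀ × (r + r² + … + r^3) = C₀ × r(1−r^3)/(1−r)
        = 5.580 × 0.5810 × (1 − 0.1961) / (1 − 0.5810) = 6.220 mg/L

6.2 mg/L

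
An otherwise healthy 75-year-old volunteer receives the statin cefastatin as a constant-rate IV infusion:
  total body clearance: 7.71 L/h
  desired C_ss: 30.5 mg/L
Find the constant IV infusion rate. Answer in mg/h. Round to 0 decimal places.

235 mg/h

At steady state, infusion rate R₀ = Css × CL = 30.5 × 7.710 = 235.2 mg/h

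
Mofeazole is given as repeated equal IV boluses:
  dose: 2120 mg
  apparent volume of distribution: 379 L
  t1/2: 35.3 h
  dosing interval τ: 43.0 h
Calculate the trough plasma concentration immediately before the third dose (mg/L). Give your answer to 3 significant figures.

3.44 mg/L

C₀ per dose = Dose / Vd = 2120 / 379 = 5.594 mg/L
k = ln2 / t½ = 0.693147 / 35.3 = 0.01964 h⁻¹
Fraction remaining after one interval: r = e^(−kτ) = e^(−0.01964 × 43.0) = 0.4298
Before dose 3, 2 doses have been given (aged 1τ, 2τ).
C_trough = C₀ × (r + r²) = 5.594 × (0.4298 + 0.1847) = 3.438 mg/L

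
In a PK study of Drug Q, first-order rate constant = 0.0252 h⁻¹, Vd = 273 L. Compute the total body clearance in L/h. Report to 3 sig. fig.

CL = k × Vd = 0.0252 × 273 = 6.880 L/h

6.88 L/h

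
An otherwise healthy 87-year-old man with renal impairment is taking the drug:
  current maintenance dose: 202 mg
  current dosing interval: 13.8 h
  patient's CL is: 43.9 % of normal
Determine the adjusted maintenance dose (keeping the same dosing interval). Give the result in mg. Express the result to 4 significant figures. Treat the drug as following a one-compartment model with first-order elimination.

88.68 mg

To keep the same average steady-state level, dosing rate must scale with clearance.
CL ratio = 43.9 / 100 = 0.4390
New dose (same interval) = 202 × 0.4390 = 88.68 mg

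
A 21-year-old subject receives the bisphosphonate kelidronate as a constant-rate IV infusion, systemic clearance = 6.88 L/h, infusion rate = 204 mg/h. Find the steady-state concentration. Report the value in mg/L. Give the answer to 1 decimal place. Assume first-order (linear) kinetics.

At steady state Css = R₀ / CL = 204 / 6.880 = 29.65 mg/L

29.7 mg/L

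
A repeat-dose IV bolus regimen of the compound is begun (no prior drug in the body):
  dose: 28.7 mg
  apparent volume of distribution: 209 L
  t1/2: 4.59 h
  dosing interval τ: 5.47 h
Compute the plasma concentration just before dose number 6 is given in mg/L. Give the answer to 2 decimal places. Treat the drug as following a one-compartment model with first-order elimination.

0.11 mg/L

C₀ per dose = Dose / Vd = 28.7 / 209 = 0.1373 mg/L
k = ln2 / t½ = 0.693147 / 4.59 = 0.1510 h⁻¹
Fraction remaining after one interval: r = e^(−kτ) = e^(−0.1510 × 5.47) = 0.4378
Before dose 6, 5 doses have been given (aged 1τ, 2τ, 3τ, 4τ, 5τ).
C_trough = C₀ × (r + r² + … + r^5) = C₀ × r(1−r^5)/(1−r)
        = 0.1373 × 0.4378 × (1 − 0.01608) / (1 − 0.4378) = 0.1052 mg/L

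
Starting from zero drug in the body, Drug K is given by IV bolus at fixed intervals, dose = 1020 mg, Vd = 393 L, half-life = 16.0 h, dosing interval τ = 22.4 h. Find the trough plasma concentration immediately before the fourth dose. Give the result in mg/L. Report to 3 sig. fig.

1.50 mg/L

C₀ per dose = Dose / Vd = 1020 / 393 = 2.595 mg/L
k = ln2 / t½ = 0.693147 / 16.0 = 0.04332 h⁻¹
Fraction remaining after one interval: r = e^(−kτ) = e^(−0.04332 × 22.4) = 0.3789
Before dose 4, 3 doses have been given (aged 1τ, 2τ, 3τ).
C_trough = C₀ × (r + r² + … + r^3) = C₀ × r(1−r^3)/(1−r)
        = 2.595 × 0.3789 × (1 − 0.05440) / (1 − 0.3789) = 1.497 mg/L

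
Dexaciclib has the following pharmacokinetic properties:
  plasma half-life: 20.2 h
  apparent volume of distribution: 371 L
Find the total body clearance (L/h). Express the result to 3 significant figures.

k = ln2 / t½ = 0.693147 / 20.2 = 0.03431 h⁻¹
CL = k × Vd = 0.03431 × 371 = 12.73 L/h

12.7 L/h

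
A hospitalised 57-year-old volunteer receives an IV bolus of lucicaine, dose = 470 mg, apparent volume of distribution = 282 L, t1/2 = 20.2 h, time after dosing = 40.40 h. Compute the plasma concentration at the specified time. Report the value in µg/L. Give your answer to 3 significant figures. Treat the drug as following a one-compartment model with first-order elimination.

417 µg/L

C₀ = Dose / Vd = 470.0 / 282 = 1.667 mg/L
k = ln2 / t½ = 0.693147 / 20.2 = 0.03431 h⁻¹
t / t½ = 40.40 / 20.2 = 2 half-lives
C = C₀ × (1/2)^2 = 1.667 × 0.2500 = 0.4168 mg/L
Convert: 0.4168 mg/L × 1000 = 416.8 µg/L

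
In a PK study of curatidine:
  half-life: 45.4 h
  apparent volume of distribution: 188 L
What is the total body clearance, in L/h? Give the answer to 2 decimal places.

2.87 L/h

k = ln2 / t½ = 0.693147 / 45.4 = 0.01527 h⁻¹
CL = k × Vd = 0.01527 × 188 = 2.871 L/h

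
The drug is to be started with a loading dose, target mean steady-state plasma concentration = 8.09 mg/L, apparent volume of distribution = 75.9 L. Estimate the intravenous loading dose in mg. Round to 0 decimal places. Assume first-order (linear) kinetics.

614 mg

LD = Css × Vd = 8.09 × 75.9 = 614.0 mg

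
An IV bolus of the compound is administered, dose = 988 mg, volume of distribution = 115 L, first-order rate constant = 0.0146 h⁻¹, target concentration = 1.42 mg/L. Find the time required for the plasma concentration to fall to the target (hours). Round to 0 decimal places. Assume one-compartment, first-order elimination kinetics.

C₀ = Dose / Vd = 988.0 / 115 = 8.591 mg/L
t = ln(C₀ / C) / k = ln(8.591 / 1.42) / 0.01460
  = ln(6.050) / 0.01460 = 1.800 / 0.01460 = 123.3 h

123 h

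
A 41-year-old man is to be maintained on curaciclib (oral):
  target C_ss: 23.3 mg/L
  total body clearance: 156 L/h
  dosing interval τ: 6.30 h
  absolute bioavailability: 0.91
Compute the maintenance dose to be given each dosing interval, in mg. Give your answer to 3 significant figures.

25200 mg

At steady state, F × (Dose/τ) = Css × CL.
Dose = Css × CL × τ / F = 23.3 × 156.0 × 6.30 / 0.91 = 25160 mg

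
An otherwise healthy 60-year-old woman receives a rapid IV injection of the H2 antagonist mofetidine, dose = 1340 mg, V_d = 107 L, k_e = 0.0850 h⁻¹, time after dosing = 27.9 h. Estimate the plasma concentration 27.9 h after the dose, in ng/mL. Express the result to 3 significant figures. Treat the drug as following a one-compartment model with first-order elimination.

1170 ng/mL

C₀ = Dose / Vd = 1340 / 107 = 12.52 mg/L
C = C₀ · e^(−k·t) = 12.52 × e^(−0.08500 × 27.9)
  = 12.52 × 0.09334 = 1.169 mg/L
Convert: 1.169 mg/L × 1000 = 1169 ng/mL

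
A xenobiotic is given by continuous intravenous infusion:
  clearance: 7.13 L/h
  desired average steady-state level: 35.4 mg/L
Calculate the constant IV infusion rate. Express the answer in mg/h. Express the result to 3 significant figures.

252 mg/h

At steady state, infusion rate R₀ = Css × CL = 35.4 × 7.130 = 252.4 mg/h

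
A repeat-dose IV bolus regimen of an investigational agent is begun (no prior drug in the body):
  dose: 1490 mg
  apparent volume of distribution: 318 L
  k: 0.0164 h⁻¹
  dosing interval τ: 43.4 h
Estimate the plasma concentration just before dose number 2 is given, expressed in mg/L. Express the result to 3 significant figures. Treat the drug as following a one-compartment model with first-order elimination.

2.30 mg/L

C₀ per dose = Dose / Vd = 1490 / 318 = 4.686 mg/L
Fraction remaining after one interval: r = e^(−kτ) = e^(−0.01640 × 43.4) = 0.4908
Before dose 2, 1 dose has been given (aged 1τ).
C_trough = C₀ × r = 4.686 × 0.4908 = 2.300 mg/L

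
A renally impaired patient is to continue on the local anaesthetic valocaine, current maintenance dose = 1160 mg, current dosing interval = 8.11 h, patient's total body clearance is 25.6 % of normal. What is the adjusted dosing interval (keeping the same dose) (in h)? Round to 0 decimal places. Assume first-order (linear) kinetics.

32 h

To keep the same average steady-state level, dosing rate must scale with clearance.
CL ratio = 25.6 / 100 = 0.2560
New interval (same dose) = 8.11 / 0.2560 = 31.68 h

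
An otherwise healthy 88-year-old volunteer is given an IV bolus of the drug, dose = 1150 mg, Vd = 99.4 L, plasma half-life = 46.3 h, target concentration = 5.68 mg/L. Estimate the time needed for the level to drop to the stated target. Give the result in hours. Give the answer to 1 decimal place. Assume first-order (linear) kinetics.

C₀ = Dose / Vd = 1150 / 99.4 = 11.57 mg/L
k = ln2 / t½ = 0.693147 / 46.3 = 0.01497 h⁻¹
t = ln(C₀ / C) / k = ln(11.57 / 5.68) / 0.01497
  = ln(2.037) / 0.01497 = 0.7115 / 0.01497 = 47.53 h

47.5 h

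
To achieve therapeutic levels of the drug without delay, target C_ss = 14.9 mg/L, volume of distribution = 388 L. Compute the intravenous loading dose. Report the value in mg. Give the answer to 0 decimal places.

LD = Css × Vd = 14.9 × 388 = 5781 mg

5781 mg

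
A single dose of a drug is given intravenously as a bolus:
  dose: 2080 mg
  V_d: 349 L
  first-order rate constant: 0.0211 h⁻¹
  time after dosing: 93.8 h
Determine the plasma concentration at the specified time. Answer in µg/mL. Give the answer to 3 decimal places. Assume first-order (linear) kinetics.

C₀ = Dose / Vd = 2080 / 349 = 5.960 mg/L
C = C₀ · e^(−k·t) = 5.960 × e^(−0.02110 × 93.8)
  = 5.960 × 0.1382 = 0.8237 mg/L
(0.8237 mg/L = 0.8237 µg/mL)

0.824 µg/mL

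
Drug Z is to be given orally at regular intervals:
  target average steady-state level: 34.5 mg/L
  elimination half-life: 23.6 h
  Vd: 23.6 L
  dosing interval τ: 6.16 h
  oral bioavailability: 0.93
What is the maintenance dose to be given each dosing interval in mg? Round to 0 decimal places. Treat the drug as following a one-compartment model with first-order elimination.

158 mg

k = ln2 / t½ = 0.693147 / 23.6 = 0.02937 h⁻¹
CL = k × Vd = 0.02937 × 23.6 = 0.6931 L/h
At steady state, F × (Dose/τ) = Css × CL.
Dose = Css × CL × τ / F = 34.5 × 0.6931 × 6.16 / 0.93 = 158.4 mg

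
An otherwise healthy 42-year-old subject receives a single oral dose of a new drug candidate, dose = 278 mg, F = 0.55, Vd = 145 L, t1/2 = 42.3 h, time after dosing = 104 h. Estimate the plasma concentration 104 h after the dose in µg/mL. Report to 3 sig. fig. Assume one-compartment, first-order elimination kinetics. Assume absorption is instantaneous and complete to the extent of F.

0.192 µg/mL

Amount reaching circulation = F × Dose = 0.55 × 278.0 = 152.9 mg
C₀ = F·Dose / Vd = 152.9 / 145 = 1.054 mg/L
k = ln2 / t½ = 0.693147 / 42.3 = 0.01639 h⁻¹
C = C₀ · e^(−k·t) = 1.054 × e^(−0.01639 × 104)
  = 1.054 × 0.1819 = 0.1917 mg/L
(0.1917 mg/L = 0.1917 µg/mL)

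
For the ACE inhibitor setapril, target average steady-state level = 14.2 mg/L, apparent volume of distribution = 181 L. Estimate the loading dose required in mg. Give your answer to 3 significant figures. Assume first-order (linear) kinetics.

LD = Css × Vd = 14.2 × 181 = 2570 mg

2570 mg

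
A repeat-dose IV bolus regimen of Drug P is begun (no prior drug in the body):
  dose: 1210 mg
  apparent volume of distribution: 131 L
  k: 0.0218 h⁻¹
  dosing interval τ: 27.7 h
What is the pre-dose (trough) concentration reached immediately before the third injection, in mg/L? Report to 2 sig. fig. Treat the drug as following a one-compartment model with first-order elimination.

C₀ per dose = Dose / Vd = 1210 / 131 = 9.237 mg/L
Fraction remaining after one interval: r = e^(−kτ) = e^(−0.02180 × 27.7) = 0.5467
Before dose 3, 2 doses have been given (aged 1τ, 2τ).
C_trough = C₀ × (r + r²) = 9.237 × (0.5467 + 0.2989) = 7.811 mg/L

7.8 mg/L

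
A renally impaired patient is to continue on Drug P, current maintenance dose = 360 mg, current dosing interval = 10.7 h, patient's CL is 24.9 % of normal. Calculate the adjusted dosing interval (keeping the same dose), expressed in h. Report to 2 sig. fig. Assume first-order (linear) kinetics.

43 h

To keep the same average steady-state level, dosing rate must scale with clearance.
CL ratio = 24.9 / 100 = 0.2490
New interval (same dose) = 10.7 / 0.2490 = 42.97 h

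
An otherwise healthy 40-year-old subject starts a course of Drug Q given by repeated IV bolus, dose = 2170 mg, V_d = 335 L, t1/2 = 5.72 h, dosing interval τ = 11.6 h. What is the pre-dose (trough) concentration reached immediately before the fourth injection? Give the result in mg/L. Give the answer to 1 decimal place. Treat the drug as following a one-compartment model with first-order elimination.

C₀ per dose = Dose / Vd = 2170 / 335 = 6.478 mg/L
k = ln2 / t½ = 0.693147 / 5.72 = 0.1212 h⁻¹
Fraction remaining after one interval: r = e^(−kτ) = e^(−0.1212 × 11.6) = 0.2451
Before dose 4, 3 doses have been given (aged 1τ, 2τ, 3τ).
C_trough = C₀ × (r + r² + … + r^3) = C₀ × r(1−r^3)/(1−r)
        = 6.478 × 0.2451 × (1 − 0.01472) / (1 − 0.2451) = 2.072 mg/L

2.1 mg/L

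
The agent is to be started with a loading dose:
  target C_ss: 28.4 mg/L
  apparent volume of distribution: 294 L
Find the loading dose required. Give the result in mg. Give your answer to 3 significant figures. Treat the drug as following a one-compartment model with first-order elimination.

LD = Css × Vd = 28.4 × 294 = 8350 mg

8350 mg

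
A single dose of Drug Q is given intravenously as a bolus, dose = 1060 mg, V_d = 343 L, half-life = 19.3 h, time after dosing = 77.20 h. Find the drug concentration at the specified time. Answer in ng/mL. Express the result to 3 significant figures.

C₀ = Dose / Vd = 1060 / 343 = 3.090 mg/L
k = ln2 / t½ = 0.693147 / 19.3 = 0.03591 h⁻¹
t / t½ = 77.20 / 19.3 = 4 half-lives
C = C₀ × (1/2)^4 = 3.090 × 0.06250 = 0.1931 mg/L
Convert: 0.1931 mg/L × 1000 = 193.1 ng/mL

193 ng/mL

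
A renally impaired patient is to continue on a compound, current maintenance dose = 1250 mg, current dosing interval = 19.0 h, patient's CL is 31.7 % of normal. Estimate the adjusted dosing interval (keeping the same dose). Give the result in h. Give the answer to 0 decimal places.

To keep the same average steady-state level, dosing rate must scale with clearance.
CL ratio = 31.7 / 100 = 0.3170
New interval (same dose) = 19.0 / 0.3170 = 59.94 h

60 h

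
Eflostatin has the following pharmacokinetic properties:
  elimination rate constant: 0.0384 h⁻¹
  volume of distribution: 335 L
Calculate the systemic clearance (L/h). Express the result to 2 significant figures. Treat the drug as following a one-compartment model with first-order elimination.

CL = k × Vd = 0.0384 × 335 = 12.86 L/h

13 L/h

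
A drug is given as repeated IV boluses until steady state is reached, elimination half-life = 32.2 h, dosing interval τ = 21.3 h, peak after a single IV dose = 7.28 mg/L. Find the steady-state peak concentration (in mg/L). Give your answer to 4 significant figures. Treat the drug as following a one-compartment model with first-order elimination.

k = ln2 / t½ = 0.693147 / 32.2 = 0.02153 h⁻¹
e^(−kτ) = e^(−0.02153 × 21.3) = 0.6322
Accumulation ratio R = 1 / (1 − e^(−kτ)) = 1 / (1 − 0.6322) = 2.719
Steady-state peak = C₀ × R = 7.28 × 2.719 = 19.79 mg/L

19.79 mg/L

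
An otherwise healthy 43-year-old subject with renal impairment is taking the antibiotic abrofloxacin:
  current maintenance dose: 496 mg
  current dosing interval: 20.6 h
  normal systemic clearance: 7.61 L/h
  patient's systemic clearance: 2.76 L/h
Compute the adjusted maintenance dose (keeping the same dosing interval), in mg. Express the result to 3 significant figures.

To keep the same average steady-state level, dosing rate must scale with clearance.
CL ratio = 2.76 / 7.61 = 0.3627
New dose (same interval) = 496 × 0.3627 = 179.9 mg

180 mg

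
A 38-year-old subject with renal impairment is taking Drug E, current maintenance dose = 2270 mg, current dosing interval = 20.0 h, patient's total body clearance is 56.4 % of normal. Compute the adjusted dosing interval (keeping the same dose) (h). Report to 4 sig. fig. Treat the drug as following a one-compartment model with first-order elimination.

To keep the same average steady-state level, dosing rate must scale with clearance.
CL ratio = 56.4 / 100 = 0.5640
New interval (same dose) = 20.0 / 0.5640 = 35.46 h

35.46 h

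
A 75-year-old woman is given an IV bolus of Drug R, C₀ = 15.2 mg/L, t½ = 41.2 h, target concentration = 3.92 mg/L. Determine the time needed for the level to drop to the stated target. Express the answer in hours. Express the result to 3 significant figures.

80.6 h

k = ln2 / t½ = 0.693147 / 41.2 = 0.01682 h⁻¹
t = ln(C₀ / C) / k = ln(15.20 / 3.92) / 0.01682
  = ln(3.878) / 0.01682 = 1.355 / 0.01682 = 80.56 h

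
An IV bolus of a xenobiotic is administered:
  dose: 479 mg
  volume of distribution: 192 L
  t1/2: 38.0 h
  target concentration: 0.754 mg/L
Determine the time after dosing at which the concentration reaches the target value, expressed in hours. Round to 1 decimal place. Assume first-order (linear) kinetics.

C₀ = Dose / Vd = 479.0 / 192 = 2.495 mg/L
k = ln2 / t½ = 0.693147 / 38.0 = 0.01824 h⁻¹
t = ln(C₀ / C) / k = ln(2.495 / 0.754) / 0.01824
  = ln(3.309) / 0.01824 = 1.197 / 0.01824 = 65.63 h

65.6 h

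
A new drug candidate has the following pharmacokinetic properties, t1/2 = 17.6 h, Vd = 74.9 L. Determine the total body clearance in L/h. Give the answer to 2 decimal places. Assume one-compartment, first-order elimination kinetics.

k = ln2 / t½ = 0.693147 / 17.6 = 0.03938 h⁻¹
CL = k × Vd = 0.03938 × 74.9 = 2.950 L/h

2.95 L/h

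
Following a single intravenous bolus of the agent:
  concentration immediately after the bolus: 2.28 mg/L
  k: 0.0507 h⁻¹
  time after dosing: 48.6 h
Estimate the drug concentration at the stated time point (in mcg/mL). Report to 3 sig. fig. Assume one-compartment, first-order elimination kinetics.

0.194 mcg/mL

C = C₀ · e^(−k·t) = 2.280 × e^(−0.05070 × 48.6)
  = 2.280 × 0.08509 = 0.1940 mg/L
(0.1940 mg/L = 0.1940 mcg/mL)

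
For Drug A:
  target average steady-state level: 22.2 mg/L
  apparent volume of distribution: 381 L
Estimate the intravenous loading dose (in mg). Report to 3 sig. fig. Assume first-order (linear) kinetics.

LD = Css × Vd = 22.2 × 381 = 8458 mg

8460 mg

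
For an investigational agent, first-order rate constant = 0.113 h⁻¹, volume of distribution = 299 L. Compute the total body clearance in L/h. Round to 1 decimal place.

33.8 L/h

CL = k × Vd = 0.113 × 299 = 33.79 L/h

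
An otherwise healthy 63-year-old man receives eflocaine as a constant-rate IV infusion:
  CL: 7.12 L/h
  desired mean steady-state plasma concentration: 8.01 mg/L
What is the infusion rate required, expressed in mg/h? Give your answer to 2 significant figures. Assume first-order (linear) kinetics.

At steady state, infusion rate R₀ = Css × CL = 8.01 × 7.120 = 57.03 mg/h

57 mg/h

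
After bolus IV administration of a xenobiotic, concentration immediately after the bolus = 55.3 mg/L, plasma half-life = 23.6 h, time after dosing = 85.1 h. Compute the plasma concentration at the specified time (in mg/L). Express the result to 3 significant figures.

4.54 mg/L

k = ln2 / t½ = 0.693147 / 23.6 = 0.02937 h⁻¹
C = C₀ · e^(−k·t) = 55.30 × e^(−0.02937 × 85.1)
  = 55.30 × 0.08214 = 4.542 mg/L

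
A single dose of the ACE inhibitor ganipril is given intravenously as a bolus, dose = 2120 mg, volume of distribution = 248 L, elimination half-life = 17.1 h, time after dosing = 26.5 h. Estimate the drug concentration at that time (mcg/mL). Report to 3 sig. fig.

C₀ = Dose / Vd = 2120 / 248 = 8.548 mg/L
k = ln2 / t½ = 0.693147 / 17.1 = 0.04053 h⁻¹
C = C₀ · e^(−k·t) = 8.548 × e^(−0.04053 × 26.5)
  = 8.548 × 0.3416 = 2.920 mg/L
(2.920 mg/L = 2.920 mcg/mL)

2.92 mcg/mL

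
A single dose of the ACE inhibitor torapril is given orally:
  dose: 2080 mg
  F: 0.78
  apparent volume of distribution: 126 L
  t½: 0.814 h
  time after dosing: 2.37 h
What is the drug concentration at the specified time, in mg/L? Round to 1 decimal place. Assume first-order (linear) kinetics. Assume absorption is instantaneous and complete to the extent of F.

1.7 mg/L

Amount reaching circulation = F × Dose = 0.78 × 2080 = 1622 mg
C₀ = F·Dose / Vd = 1622 / 126 = 12.87 mg/L
k = ln2 / t½ = 0.693147 / 0.814 = 0.8515 h⁻¹
C = C₀ · e^(−k·t) = 12.87 × e^(−0.8515 × 2.37)
  = 12.87 × 0.1329 = 1.710 mg/L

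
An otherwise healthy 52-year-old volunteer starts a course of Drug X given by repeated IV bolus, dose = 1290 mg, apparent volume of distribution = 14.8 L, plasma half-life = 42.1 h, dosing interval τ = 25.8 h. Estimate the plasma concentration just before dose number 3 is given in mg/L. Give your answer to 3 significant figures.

C₀ per dose = Dose / Vd = 1290 / 14.8 = 87.16 mg/L
k = ln2 / t½ = 0.693147 / 42.1 = 0.01646 h⁻¹
Fraction remaining after one interval: r = e^(−kτ) = e^(−0.01646 × 25.8) = 0.6540
Before dose 3, 2 doses have been given (aged 1τ, 2τ).
C_trough = C₀ × (r + r²) = 87.16 × (0.6540 + 0.4277) = 94.28 mg/L

94.3 mg/L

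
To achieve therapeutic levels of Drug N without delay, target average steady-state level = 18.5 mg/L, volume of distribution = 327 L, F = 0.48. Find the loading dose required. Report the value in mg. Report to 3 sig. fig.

LD = Css × Vd / F = 18.5 × 327 / 0.48 = 12600 mg

12600 mg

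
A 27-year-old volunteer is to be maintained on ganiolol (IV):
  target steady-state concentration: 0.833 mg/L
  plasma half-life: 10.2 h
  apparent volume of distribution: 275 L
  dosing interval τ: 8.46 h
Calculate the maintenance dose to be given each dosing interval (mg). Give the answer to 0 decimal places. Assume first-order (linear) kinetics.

132 mg

k = ln2 / t½ = 0.693147 / 10.2 = 0.06796 h⁻¹
CL = k × Vd = 0.06796 × 275 = 18.69 L/h
At steady state, Dose/τ = Css × CL.
Dose = Css × CL × τ = 0.833 × 18.69 × 8.46 = 131.7 mg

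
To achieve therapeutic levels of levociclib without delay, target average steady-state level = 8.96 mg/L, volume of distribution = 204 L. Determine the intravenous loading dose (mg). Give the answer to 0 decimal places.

1828 mg

LD = Css × Vd = 8.96 × 204 = 1828 mg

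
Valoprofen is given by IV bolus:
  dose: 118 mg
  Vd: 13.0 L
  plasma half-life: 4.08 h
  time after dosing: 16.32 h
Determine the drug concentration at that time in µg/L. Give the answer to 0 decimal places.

C₀ = Dose / Vd = 118.0 / 13.0 = 9.077 mg/L
k = ln2 / t½ = 0.693147 / 4.08 = 0.1699 h⁻¹
t / t½ = 16.32 / 4.08 = 4 half-lives
C = C₀ × (1/2)^4 = 9.077 × 0.06250 = 0.5673 mg/L
Convert: 0.5673 mg/L × 1000 = 567.3 µg/L

567 µg/L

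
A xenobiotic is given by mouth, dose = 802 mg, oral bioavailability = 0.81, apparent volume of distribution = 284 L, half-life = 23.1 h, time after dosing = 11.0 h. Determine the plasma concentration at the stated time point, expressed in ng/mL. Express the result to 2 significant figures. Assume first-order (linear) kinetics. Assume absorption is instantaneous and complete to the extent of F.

Amount reaching circulation = F × Dose = 0.81 × 802.0 = 649.6 mg
C₀ = F·Dose / Vd = 649.6 / 284 = 2.287 mg/L
k = ln2 / t½ = 0.693147 / 23.1 = 0.03001 h⁻¹
C = C₀ · e^(−k·t) = 2.287 × e^(−0.03001 × 11.0)
  = 2.287 × 0.7188 = 1.644 mg/L
Convert: 1.644 mg/L × 1000 = 1644 ng/mL

1600 ng/mL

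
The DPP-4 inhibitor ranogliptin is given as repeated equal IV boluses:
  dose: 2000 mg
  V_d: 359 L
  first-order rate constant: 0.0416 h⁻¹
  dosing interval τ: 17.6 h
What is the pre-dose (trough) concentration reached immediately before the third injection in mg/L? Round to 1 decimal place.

4.0 mg/L

C₀ per dose = Dose / Vd = 2000 / 359 = 5.571 mg/L
Fraction remaining after one interval: r = e^(−kτ) = e^(−0.04160 × 17.6) = 0.4809
Before dose 3, 2 doses have been given (aged 1τ, 2τ).
C_trough = C₀ × (r + r²) = 5.571 × (0.4809 + 0.2313) = 3.968 mg/L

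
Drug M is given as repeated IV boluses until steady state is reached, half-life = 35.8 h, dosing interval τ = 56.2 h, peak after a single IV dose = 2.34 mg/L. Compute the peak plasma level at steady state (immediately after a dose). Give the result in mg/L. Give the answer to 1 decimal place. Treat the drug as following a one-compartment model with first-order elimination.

k = ln2 / t½ = 0.693147 / 35.8 = 0.01936 h⁻¹
e^(−kτ) = e^(−0.01936 × 56.2) = 0.3369
Accumulation ratio R = 1 / (1 − e^(−kτ)) = 1 / (1 − 0.3369) = 1.508
Steady-state peak = C₀ × R = 2.34 × 1.508 = 3.529 mg/L

3.5 mg/L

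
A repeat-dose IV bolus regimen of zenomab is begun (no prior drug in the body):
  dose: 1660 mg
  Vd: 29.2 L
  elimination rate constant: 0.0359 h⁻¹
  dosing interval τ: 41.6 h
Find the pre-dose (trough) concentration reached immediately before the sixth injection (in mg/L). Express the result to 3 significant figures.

C₀ per dose = Dose / Vd = 1660 / 29.2 = 56.85 mg/L
Fraction remaining after one interval: r = e^(−kτ) = e^(−0.03590 × 41.6) = 0.2246
Before dose 6, 5 doses have been given (aged 1τ, 2τ, 3τ, 4τ, 5τ).
C_trough = C₀ × (r + r² + … + r^5) = C₀ × r(1−r^5)/(1−r)
        = 56.85 × 0.2246 × (1 − 0.0005715) / (1 − 0.2246) = 16.46 mg/L

16.5 mg/L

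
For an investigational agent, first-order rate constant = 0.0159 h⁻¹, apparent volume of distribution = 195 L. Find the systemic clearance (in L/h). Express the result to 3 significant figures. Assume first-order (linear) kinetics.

CL = k × Vd = 0.0159 × 195 = 3.101 L/h

3.10 L/h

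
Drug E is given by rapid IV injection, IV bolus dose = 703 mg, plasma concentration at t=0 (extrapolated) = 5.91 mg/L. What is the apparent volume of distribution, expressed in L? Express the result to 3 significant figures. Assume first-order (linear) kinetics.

Vd = Dose / C₀ = 703.0 / 5.91 = 119.0 L

119 L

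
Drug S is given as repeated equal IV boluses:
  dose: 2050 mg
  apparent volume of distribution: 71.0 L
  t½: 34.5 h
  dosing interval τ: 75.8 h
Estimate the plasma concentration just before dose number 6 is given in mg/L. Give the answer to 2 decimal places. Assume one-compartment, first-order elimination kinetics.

C₀ per dose = Dose / Vd = 2050 / 71.0 = 28.87 mg/L
k = ln2 / t½ = 0.693147 / 34.5 = 0.02009 h⁻¹
Fraction remaining after one interval: r = e^(−kτ) = e^(−0.02009 × 75.8) = 0.2181
Before dose 6, 5 doses have been given (aged 1τ, 2τ, 3τ, 4τ, 5τ).
C_trough = C₀ × (r + r² + … + r^5) = C₀ × r(1−r^5)/(1−r)
        = 28.87 × 0.2181 × (1 − 0.0004935) / (1 − 0.2181) = 8.049 mg/L

8.05 mg/L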